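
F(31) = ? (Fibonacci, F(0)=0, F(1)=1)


F(n)=F(n-1)+F(n-2)
...F(29)=514229, F(30)=832040, F(31)=1346269


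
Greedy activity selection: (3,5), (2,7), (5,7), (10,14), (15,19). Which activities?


Greedy: pick earliest-ending, then skip overlaps.
Selected (4 activities): [(3, 5), (5, 7), (10, 14), (15, 19)]


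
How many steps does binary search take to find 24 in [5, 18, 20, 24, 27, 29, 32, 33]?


Search for 24:
[0,7] mid=3 arr[3]=24
Total: 1 comparisons


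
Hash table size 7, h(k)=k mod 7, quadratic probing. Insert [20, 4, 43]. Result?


Insertions: 20->slot 6; 4->slot 4; 43->slot 1
Table: [None, 43, None, None, 4, None, 20]


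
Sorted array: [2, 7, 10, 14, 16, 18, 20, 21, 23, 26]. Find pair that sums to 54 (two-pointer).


Two pointers: lo=0, hi=9
No pair sums to 54


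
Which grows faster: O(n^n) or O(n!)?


factorial grows slower than n^n
O(n!) is asymptotically smaller; O(n^n) grows faster


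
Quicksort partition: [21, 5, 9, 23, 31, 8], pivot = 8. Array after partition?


Elements <= 8 go left of pivot.
Result: [5, 8, 9, 23, 31, 21], pivot at index 1


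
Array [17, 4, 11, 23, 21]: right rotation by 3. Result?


Right rotate by 3: [11, 23, 21, 17, 4]


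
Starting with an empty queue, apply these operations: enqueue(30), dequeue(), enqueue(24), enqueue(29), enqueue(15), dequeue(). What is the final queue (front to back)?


enqueue(30) -> [30]
dequeue() returns 30 -> []
enqueue(24) -> [24]
enqueue(29) -> [24, 29]
enqueue(15) -> [24, 29, 15]
dequeue() returns 24 -> [29, 15]
Final queue (front to back): [29, 15]


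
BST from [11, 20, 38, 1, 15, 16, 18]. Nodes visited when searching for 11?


BST root = 11
Search for 11: compare at each node
Path: [11]


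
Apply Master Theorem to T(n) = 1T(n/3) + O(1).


a=1, b=3, c=0. log_3(1)=0 = c=0. Case 2: O(n^c log n) = O(log n)
Complexity: O(log n)


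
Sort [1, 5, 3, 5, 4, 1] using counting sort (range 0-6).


Count array: [0, 2, 0, 1, 1, 2, 0]
Reconstruct: [1, 1, 3, 4, 5, 5]


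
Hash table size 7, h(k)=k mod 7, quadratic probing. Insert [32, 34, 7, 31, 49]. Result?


Insertions: 32->slot 4; 34->slot 6; 7->slot 0; 31->slot 3; 49->slot 1
Table: [7, 49, None, 31, 32, None, 34]


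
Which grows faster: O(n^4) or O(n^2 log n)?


n^2 log n grows slower than quartic
O(n^2 log n) is asymptotically smaller; O(n^4) grows faster


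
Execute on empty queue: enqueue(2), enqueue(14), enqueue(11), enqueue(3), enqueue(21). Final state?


enqueue(2) -> [2]
enqueue(14) -> [2, 14]
enqueue(11) -> [2, 14, 11]
enqueue(3) -> [2, 14, 11, 3]
enqueue(21) -> [2, 14, 11, 3, 21]
Final queue (front to back): [2, 14, 11, 3, 21]


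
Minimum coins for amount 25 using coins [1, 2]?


dp[0]=0; dp[i]=1+min(dp[i-c] for c in coins)
...dp[20]=10, dp[21]=11, dp[22]=11, dp[23]=12, dp[24]=12, dp[25]=13
Minimum coins for 25 = 13


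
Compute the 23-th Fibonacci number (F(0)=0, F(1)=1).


F(n)=F(n-1)+F(n-2)
...F(21)=10946, F(22)=17711, F(23)=28657


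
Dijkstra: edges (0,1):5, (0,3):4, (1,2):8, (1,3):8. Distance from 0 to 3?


Dijkstra from 0:
Distances: {0: 0, 1: 5, 2: 13, 3: 4}
Shortest distance to 3 = 4, path = [0, 3]


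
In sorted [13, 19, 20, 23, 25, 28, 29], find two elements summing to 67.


Two pointers: lo=0, hi=6
No pair sums to 67


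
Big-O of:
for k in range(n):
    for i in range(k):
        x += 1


Per nesting level: O(n) * O(n) [triangular over k] = O(n^2)
Complexity: O(n^2)


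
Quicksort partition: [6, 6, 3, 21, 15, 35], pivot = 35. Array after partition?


Elements <= 35 go left of pivot.
Result: [6, 6, 3, 21, 15, 35], pivot at index 5


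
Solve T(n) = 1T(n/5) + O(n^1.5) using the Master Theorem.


a=1, b=5, c=1.5. log_5(1)=0 < c=1.5. Case 3: O(n^c) = O(n^1.500)
Complexity: O(n^1.500)


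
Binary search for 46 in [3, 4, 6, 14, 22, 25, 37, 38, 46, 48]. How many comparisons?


Search for 46:
[0,9] mid=4 arr[4]=22
[5,9] mid=7 arr[7]=38
[8,9] mid=8 arr[8]=46
Total: 3 comparisons


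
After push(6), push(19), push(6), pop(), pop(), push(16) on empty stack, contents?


push(6) -> [6]
push(19) -> [6, 19]
push(6) -> [6, 19, 6]
pop() returns 6 -> [6, 19]
pop() returns 19 -> [6]
push(16) -> [6, 16]
Final stack (bottom to top): [6, 16]


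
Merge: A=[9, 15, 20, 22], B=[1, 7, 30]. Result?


Compare heads, take smaller each step.
Merged: [1, 7, 9, 15, 20, 22, 30]


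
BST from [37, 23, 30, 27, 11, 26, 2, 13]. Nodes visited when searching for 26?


BST root = 37
Search for 26: compare at each node
Path: [37, 23, 30, 27, 26]


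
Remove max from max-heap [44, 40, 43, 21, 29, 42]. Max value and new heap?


Max = 44
Replace root with last, heapify down
Resulting heap: [43, 40, 42, 21, 29]


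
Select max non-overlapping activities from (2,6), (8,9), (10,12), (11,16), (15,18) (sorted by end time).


Greedy: pick earliest-ending, then skip overlaps.
Selected (4 activities): [(2, 6), (8, 9), (10, 12), (15, 18)]


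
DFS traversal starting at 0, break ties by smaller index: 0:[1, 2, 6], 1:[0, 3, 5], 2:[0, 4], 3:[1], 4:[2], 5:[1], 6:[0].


DFS stack-based: start with [0]
Visit order: [0, 1, 3, 5, 2, 4, 6]


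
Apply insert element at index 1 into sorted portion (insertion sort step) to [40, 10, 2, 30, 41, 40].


After one pass: [10, 40, 2, 30, 41, 40]


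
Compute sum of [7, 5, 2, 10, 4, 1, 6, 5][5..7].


Prefix sums: [0, 7, 12, 14, 24, 28, 29, 35, 40]
Sum[5..7] = prefix[8] - prefix[5] = 40 - 28 = 12


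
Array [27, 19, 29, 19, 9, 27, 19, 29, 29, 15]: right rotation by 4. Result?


Right rotate by 4: [19, 29, 29, 15, 27, 19, 29, 19, 9, 27]


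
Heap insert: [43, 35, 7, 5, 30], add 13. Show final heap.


Append 13: [43, 35, 7, 5, 30, 13]
Bubble up: swap idx 5(13) with idx 2(7)
Result: [43, 35, 13, 5, 30, 7]


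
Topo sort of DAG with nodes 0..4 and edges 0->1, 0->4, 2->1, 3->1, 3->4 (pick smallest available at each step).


Kahn's algorithm, process smallest node first
Order: [0, 2, 3, 1, 4]


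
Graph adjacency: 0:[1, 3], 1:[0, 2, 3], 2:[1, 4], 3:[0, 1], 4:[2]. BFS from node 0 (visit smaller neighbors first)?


BFS queue: start with [0]
Visit order: [0, 1, 3, 2, 4]


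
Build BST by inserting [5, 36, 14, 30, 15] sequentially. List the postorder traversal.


Root = 5; build tree by BST insertion.
Postorder traversal: [15, 30, 14, 36, 5]


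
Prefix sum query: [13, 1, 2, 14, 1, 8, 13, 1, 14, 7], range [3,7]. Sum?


Prefix sums: [0, 13, 14, 16, 30, 31, 39, 52, 53, 67, 74]
Sum[3..7] = prefix[8] - prefix[3] = 53 - 16 = 37


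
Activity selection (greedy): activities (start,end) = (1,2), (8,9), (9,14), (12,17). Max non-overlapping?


Greedy: pick earliest-ending, then skip overlaps.
Selected (3 activities): [(1, 2), (8, 9), (9, 14)]


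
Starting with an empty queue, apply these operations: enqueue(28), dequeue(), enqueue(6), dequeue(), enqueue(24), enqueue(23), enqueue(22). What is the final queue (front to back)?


enqueue(28) -> [28]
dequeue() returns 28 -> []
enqueue(6) -> [6]
dequeue() returns 6 -> []
enqueue(24) -> [24]
enqueue(23) -> [24, 23]
enqueue(22) -> [24, 23, 22]
Final queue (front to back): [24, 23, 22]


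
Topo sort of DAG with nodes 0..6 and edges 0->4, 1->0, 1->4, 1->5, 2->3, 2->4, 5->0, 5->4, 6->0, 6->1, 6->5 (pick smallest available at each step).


Kahn's algorithm, process smallest node first
Order: [2, 3, 6, 1, 5, 0, 4]


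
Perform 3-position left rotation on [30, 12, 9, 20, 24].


Left rotate by 3: [20, 24, 30, 12, 9]


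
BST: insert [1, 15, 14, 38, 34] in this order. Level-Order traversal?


Root = 1; build tree by BST insertion.
Level-Order traversal: [1, 15, 14, 38, 34]


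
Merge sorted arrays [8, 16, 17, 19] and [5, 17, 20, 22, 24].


Compare heads, take smaller each step.
Merged: [5, 8, 16, 17, 17, 19, 20, 22, 24]


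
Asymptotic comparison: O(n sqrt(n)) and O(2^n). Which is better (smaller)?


n^1.5 grows slower than exponential
O(n sqrt(n)) is asymptotically smaller; O(2^n) grows faster


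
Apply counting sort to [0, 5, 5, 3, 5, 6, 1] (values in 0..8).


Count array: [1, 1, 0, 1, 0, 3, 1, 0, 0]
Reconstruct: [0, 1, 3, 5, 5, 5, 6]


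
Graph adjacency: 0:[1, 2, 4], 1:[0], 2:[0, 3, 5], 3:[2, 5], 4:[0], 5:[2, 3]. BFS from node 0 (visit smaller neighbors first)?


BFS queue: start with [0]
Visit order: [0, 1, 2, 4, 3, 5]


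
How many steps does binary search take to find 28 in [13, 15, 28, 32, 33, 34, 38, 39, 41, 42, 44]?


Search for 28:
[0,10] mid=5 arr[5]=34
[0,4] mid=2 arr[2]=28
Total: 2 comparisons


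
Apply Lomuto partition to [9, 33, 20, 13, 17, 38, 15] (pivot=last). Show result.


Elements <= 15 go left of pivot.
Result: [9, 13, 15, 33, 17, 38, 20], pivot at index 2


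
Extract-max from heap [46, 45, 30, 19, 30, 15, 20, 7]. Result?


Max = 46
Replace root with last, heapify down
Resulting heap: [45, 30, 30, 19, 7, 15, 20]


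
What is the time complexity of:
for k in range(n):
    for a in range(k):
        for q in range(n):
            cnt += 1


Per nesting level: O(n) * O(n) [triangular over k] * O(n) = O(n^3)
Complexity: O(n^3)


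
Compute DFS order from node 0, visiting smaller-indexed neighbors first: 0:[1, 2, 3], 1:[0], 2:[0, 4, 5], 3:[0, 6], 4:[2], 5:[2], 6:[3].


DFS stack-based: start with [0]
Visit order: [0, 1, 2, 4, 5, 3, 6]


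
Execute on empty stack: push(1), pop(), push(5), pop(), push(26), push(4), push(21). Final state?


push(1) -> [1]
pop() returns 1 -> []
push(5) -> [5]
pop() returns 5 -> []
push(26) -> [26]
push(4) -> [26, 4]
push(21) -> [26, 4, 21]
Final stack (bottom to top): [26, 4, 21]


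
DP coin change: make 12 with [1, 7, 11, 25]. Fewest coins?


dp[0]=0; dp[i]=1+min(dp[i-c] for c in coins)
...dp[7]=1, dp[8]=2, dp[9]=3, dp[10]=4, dp[11]=1, dp[12]=2
Minimum coins for 12 = 2


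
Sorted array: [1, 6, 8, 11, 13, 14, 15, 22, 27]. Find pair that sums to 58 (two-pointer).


Two pointers: lo=0, hi=8
No pair sums to 58


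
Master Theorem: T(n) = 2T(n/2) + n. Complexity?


a=2, b=2, c=1. log_2(2)=1 = c=1. Case 2: O(n^c log n) = O(n log n)
Complexity: O(n log n)


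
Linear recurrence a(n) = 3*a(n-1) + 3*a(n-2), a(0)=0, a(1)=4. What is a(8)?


Build bottom-up:
...a(6)=2592, a(7)=9828, a(8)=3*9828+3*2592=37260


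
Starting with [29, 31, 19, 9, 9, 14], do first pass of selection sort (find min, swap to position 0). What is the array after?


After one pass: [9, 31, 19, 29, 9, 14]


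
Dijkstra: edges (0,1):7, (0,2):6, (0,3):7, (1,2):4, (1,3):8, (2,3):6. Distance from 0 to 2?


Dijkstra from 0:
Distances: {0: 0, 1: 7, 2: 6, 3: 7}
Shortest distance to 2 = 6, path = [0, 2]


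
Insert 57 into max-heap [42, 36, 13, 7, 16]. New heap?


Append 57: [42, 36, 13, 7, 16, 57]
Bubble up: swap idx 5(57) with idx 2(13); swap idx 2(57) with idx 0(42)
Result: [57, 36, 42, 7, 16, 13]


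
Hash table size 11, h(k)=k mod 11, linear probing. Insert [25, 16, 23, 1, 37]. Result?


Insertions: 25->slot 3; 16->slot 5; 23->slot 1; 1->slot 2; 37->slot 4
Table: [None, 23, 1, 25, 37, 16, None, None, None, None, None]


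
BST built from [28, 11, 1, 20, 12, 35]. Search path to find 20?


BST root = 28
Search for 20: compare at each node
Path: [28, 11, 20]


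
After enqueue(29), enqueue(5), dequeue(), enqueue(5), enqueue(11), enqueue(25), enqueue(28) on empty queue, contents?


enqueue(29) -> [29]
enqueue(5) -> [29, 5]
dequeue() returns 29 -> [5]
enqueue(5) -> [5, 5]
enqueue(11) -> [5, 5, 11]
enqueue(25) -> [5, 5, 11, 25]
enqueue(28) -> [5, 5, 11, 25, 28]
Final queue (front to back): [5, 5, 11, 25, 28]


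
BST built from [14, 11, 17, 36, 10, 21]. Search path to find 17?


BST root = 14
Search for 17: compare at each node
Path: [14, 17]


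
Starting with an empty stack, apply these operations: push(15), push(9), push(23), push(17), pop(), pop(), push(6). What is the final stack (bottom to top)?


push(15) -> [15]
push(9) -> [15, 9]
push(23) -> [15, 9, 23]
push(17) -> [15, 9, 23, 17]
pop() returns 17 -> [15, 9, 23]
pop() returns 23 -> [15, 9]
push(6) -> [15, 9, 6]
Final stack (bottom to top): [15, 9, 6]


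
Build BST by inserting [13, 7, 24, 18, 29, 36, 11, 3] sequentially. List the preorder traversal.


Root = 13; build tree by BST insertion.
Preorder traversal: [13, 7, 3, 11, 24, 18, 29, 36]


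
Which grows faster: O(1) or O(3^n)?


constant grows slower than exponential (base 3)
O(1) is asymptotically smaller; O(3^n) grows faster


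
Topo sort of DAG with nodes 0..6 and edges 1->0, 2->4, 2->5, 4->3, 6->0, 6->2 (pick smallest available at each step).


Kahn's algorithm, process smallest node first
Order: [1, 6, 0, 2, 4, 3, 5]


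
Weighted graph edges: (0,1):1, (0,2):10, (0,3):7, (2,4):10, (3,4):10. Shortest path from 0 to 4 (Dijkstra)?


Dijkstra from 0:
Distances: {0: 0, 1: 1, 2: 10, 3: 7, 4: 17}
Shortest distance to 4 = 17, path = [0, 3, 4]


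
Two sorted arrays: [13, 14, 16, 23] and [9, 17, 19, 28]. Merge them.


Compare heads, take smaller each step.
Merged: [9, 13, 14, 16, 17, 19, 23, 28]


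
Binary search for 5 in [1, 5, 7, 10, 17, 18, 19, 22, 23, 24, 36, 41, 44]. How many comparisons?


Search for 5:
[0,12] mid=6 arr[6]=19
[0,5] mid=2 arr[2]=7
[0,1] mid=0 arr[0]=1
[1,1] mid=1 arr[1]=5
Total: 4 comparisons


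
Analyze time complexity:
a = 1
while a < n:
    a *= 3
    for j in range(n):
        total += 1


Per nesting level: O(log n) * O(n) = O(n log n)
Complexity: O(n log n)


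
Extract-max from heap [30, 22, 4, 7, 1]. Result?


Max = 30
Replace root with last, heapify down
Resulting heap: [22, 7, 4, 1]


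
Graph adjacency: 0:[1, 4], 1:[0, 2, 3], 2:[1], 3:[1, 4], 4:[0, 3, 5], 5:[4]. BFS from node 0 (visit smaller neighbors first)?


BFS queue: start with [0]
Visit order: [0, 1, 4, 2, 3, 5]


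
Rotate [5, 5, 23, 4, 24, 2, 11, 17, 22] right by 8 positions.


Right rotate by 8: [5, 23, 4, 24, 2, 11, 17, 22, 5]


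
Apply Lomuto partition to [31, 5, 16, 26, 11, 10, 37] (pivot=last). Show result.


Elements <= 37 go left of pivot.
Result: [31, 5, 16, 26, 11, 10, 37], pivot at index 6


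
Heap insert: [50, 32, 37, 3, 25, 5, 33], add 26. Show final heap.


Append 26: [50, 32, 37, 3, 25, 5, 33, 26]
Bubble up: swap idx 7(26) with idx 3(3)
Result: [50, 32, 37, 26, 25, 5, 33, 3]


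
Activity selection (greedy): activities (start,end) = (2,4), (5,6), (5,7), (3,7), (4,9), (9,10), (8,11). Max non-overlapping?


Greedy: pick earliest-ending, then skip overlaps.
Selected (3 activities): [(2, 4), (5, 6), (9, 10)]


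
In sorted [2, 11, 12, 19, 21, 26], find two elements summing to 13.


Two pointers: lo=0, hi=5
Found pair: (2, 11) summing to 13


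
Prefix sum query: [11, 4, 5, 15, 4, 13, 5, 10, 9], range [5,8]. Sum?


Prefix sums: [0, 11, 15, 20, 35, 39, 52, 57, 67, 76]
Sum[5..8] = prefix[9] - prefix[5] = 76 - 39 = 37


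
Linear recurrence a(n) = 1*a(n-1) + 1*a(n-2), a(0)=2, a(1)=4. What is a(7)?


Build bottom-up:
...a(5)=26, a(6)=42, a(7)=1*42+1*26=68


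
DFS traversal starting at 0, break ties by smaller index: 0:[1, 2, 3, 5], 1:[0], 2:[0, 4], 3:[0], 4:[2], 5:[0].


DFS stack-based: start with [0]
Visit order: [0, 1, 2, 4, 3, 5]


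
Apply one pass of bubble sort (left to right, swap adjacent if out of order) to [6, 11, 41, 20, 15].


After one pass: [6, 11, 20, 15, 41]


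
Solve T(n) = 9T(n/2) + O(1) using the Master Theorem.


a=9, b=2, c=0. log_2(9)=3.170 > c=0. Case 1: O(n^log_b(a)) = O(n^3.170)
Complexity: O(n^3.170)


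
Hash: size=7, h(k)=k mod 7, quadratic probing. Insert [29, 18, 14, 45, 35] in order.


Insertions: 29->slot 1; 18->slot 4; 14->slot 0; 45->slot 3; 35->slot 2
Table: [14, 29, 35, 45, 18, None, None]


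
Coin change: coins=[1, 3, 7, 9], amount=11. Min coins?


dp[0]=0; dp[i]=1+min(dp[i-c] for c in coins)
...dp[6]=2, dp[7]=1, dp[8]=2, dp[9]=1, dp[10]=2, dp[11]=3
Minimum coins for 11 = 3


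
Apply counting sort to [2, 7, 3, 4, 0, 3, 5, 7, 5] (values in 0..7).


Count array: [1, 0, 1, 2, 1, 2, 0, 2]
Reconstruct: [0, 2, 3, 3, 4, 5, 5, 7, 7]


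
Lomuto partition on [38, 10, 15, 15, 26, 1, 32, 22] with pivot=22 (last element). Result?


Elements <= 22 go left of pivot.
Result: [10, 15, 15, 1, 22, 38, 32, 26], pivot at index 4


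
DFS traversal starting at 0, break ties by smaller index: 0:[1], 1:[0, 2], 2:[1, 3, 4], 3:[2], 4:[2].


DFS stack-based: start with [0]
Visit order: [0, 1, 2, 3, 4]


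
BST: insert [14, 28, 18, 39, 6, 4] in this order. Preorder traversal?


Root = 14; build tree by BST insertion.
Preorder traversal: [14, 6, 4, 28, 18, 39]


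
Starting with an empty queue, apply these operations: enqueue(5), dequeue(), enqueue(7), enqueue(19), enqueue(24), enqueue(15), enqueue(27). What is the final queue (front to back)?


enqueue(5) -> [5]
dequeue() returns 5 -> []
enqueue(7) -> [7]
enqueue(19) -> [7, 19]
enqueue(24) -> [7, 19, 24]
enqueue(15) -> [7, 19, 24, 15]
enqueue(27) -> [7, 19, 24, 15, 27]
Final queue (front to back): [7, 19, 24, 15, 27]


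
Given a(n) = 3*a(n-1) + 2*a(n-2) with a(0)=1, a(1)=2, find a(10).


Build bottom-up:
...a(8)=16084, a(9)=57284, a(10)=3*57284+2*16084=204020


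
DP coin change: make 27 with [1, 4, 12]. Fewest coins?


dp[0]=0; dp[i]=1+min(dp[i-c] for c in coins)
...dp[22]=5, dp[23]=6, dp[24]=2, dp[25]=3, dp[26]=4, dp[27]=5
Minimum coins for 27 = 5


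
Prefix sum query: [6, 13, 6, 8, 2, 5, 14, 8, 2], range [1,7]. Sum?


Prefix sums: [0, 6, 19, 25, 33, 35, 40, 54, 62, 64]
Sum[1..7] = prefix[8] - prefix[1] = 62 - 6 = 56


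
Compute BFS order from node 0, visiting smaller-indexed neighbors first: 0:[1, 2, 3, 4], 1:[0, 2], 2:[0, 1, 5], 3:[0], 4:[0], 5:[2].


BFS queue: start with [0]
Visit order: [0, 1, 2, 3, 4, 5]


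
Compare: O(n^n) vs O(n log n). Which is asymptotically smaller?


linearithmic grows slower than n^n
O(n log n) is asymptotically smaller; O(n^n) grows faster


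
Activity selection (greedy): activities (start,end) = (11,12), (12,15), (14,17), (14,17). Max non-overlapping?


Greedy: pick earliest-ending, then skip overlaps.
Selected (2 activities): [(11, 12), (12, 15)]


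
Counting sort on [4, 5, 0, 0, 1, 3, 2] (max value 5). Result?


Count array: [2, 1, 1, 1, 1, 1]
Reconstruct: [0, 0, 1, 2, 3, 4, 5]


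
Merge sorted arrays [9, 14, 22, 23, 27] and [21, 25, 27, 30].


Compare heads, take smaller each step.
Merged: [9, 14, 21, 22, 23, 25, 27, 27, 30]


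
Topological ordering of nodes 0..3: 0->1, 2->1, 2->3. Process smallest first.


Kahn's algorithm, process smallest node first
Order: [0, 2, 1, 3]


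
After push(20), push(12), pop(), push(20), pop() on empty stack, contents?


push(20) -> [20]
push(12) -> [20, 12]
pop() returns 12 -> [20]
push(20) -> [20, 20]
pop() returns 20 -> [20]
Final stack (bottom to top): [20]


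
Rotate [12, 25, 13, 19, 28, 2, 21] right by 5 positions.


Right rotate by 5: [13, 19, 28, 2, 21, 12, 25]


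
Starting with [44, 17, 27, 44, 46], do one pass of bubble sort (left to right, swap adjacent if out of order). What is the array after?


After one pass: [17, 27, 44, 44, 46]


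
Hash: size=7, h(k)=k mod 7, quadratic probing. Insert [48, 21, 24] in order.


Insertions: 48->slot 6; 21->slot 0; 24->slot 3
Table: [21, None, None, 24, None, None, 48]


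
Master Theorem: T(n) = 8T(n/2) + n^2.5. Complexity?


a=8, b=2, c=2.5. log_2(8)=3 > c=2.5. Case 1: O(n^log_b(a)) = O(n^3)
Complexity: O(n^3)


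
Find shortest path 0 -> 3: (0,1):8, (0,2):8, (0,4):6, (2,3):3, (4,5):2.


Dijkstra from 0:
Distances: {0: 0, 1: 8, 2: 8, 3: 11, 4: 6, 5: 8}
Shortest distance to 3 = 11, path = [0, 2, 3]


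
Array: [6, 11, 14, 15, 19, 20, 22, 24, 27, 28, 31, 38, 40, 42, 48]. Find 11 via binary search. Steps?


Search for 11:
[0,14] mid=7 arr[7]=24
[0,6] mid=3 arr[3]=15
[0,2] mid=1 arr[1]=11
Total: 3 comparisons


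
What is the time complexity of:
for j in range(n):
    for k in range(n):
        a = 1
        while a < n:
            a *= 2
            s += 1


Per nesting level: O(n) * O(n) * O(log n) = O(n^2 log n)
Complexity: O(n^2 log n)


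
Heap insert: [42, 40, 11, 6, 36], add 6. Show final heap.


Append 6: [42, 40, 11, 6, 36, 6]
Bubble up: no swaps needed
Result: [42, 40, 11, 6, 36, 6]


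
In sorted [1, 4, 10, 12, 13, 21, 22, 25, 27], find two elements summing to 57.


Two pointers: lo=0, hi=8
No pair sums to 57


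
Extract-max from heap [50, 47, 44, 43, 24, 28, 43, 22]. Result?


Max = 50
Replace root with last, heapify down
Resulting heap: [47, 43, 44, 22, 24, 28, 43]


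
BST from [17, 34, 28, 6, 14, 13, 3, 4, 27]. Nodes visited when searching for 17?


BST root = 17
Search for 17: compare at each node
Path: [17]


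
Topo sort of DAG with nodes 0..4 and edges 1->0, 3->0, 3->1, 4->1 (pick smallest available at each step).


Kahn's algorithm, process smallest node first
Order: [2, 3, 4, 1, 0]


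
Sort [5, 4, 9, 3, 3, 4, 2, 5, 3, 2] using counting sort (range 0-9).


Count array: [0, 0, 2, 3, 2, 2, 0, 0, 0, 1]
Reconstruct: [2, 2, 3, 3, 3, 4, 4, 5, 5, 9]


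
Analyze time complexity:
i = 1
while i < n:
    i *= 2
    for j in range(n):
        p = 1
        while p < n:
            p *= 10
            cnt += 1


Per nesting level: O(log n) * O(n) * O(log n) = O(n (log n)^2)
Complexity: O(n (log n)^2)


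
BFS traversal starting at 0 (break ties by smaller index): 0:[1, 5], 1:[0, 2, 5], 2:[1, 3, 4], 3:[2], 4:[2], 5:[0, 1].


BFS queue: start with [0]
Visit order: [0, 1, 5, 2, 3, 4]


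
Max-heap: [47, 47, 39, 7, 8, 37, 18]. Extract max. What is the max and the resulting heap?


Max = 47
Replace root with last, heapify down
Resulting heap: [47, 18, 39, 7, 8, 37]


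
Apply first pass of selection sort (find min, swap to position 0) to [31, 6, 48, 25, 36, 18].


After one pass: [6, 31, 48, 25, 36, 18]


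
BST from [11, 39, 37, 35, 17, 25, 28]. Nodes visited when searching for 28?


BST root = 11
Search for 28: compare at each node
Path: [11, 39, 37, 35, 17, 25, 28]


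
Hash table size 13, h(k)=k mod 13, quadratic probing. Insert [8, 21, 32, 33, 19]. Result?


Insertions: 8->slot 8; 21->slot 9; 32->slot 6; 33->slot 7; 19->slot 10
Table: [None, None, None, None, None, None, 32, 33, 8, 21, 19, None, None]


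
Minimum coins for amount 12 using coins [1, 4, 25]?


dp[0]=0; dp[i]=1+min(dp[i-c] for c in coins)
...dp[7]=4, dp[8]=2, dp[9]=3, dp[10]=4, dp[11]=5, dp[12]=3
Minimum coins for 12 = 3


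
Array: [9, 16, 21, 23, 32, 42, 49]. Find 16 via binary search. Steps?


Search for 16:
[0,6] mid=3 arr[3]=23
[0,2] mid=1 arr[1]=16
Total: 2 comparisons


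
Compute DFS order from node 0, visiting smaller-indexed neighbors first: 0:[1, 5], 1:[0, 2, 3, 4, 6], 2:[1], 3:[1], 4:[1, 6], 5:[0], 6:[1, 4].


DFS stack-based: start with [0]
Visit order: [0, 1, 2, 3, 4, 6, 5]


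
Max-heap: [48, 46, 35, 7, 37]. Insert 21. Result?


Append 21: [48, 46, 35, 7, 37, 21]
Bubble up: no swaps needed
Result: [48, 46, 35, 7, 37, 21]


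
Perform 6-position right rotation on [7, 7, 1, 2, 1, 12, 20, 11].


Right rotate by 6: [1, 2, 1, 12, 20, 11, 7, 7]


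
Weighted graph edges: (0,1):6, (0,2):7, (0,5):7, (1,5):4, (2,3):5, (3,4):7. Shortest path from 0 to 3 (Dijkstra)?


Dijkstra from 0:
Distances: {0: 0, 1: 6, 2: 7, 3: 12, 4: 19, 5: 7}
Shortest distance to 3 = 12, path = [0, 2, 3]


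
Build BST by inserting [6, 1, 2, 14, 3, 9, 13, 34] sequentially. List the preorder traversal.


Root = 6; build tree by BST insertion.
Preorder traversal: [6, 1, 2, 3, 14, 9, 13, 34]


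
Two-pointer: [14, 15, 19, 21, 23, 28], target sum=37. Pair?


Two pointers: lo=0, hi=5
Found pair: (14, 23) summing to 37


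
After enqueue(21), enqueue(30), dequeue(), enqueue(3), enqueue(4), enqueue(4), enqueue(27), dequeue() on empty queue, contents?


enqueue(21) -> [21]
enqueue(30) -> [21, 30]
dequeue() returns 21 -> [30]
enqueue(3) -> [30, 3]
enqueue(4) -> [30, 3, 4]
enqueue(4) -> [30, 3, 4, 4]
enqueue(27) -> [30, 3, 4, 4, 27]
dequeue() returns 30 -> [3, 4, 4, 27]
Final queue (front to back): [3, 4, 4, 27]


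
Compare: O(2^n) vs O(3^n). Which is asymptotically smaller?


exponential grows slower than exponential (base 3)
O(2^n) is asymptotically smaller; O(3^n) grows faster


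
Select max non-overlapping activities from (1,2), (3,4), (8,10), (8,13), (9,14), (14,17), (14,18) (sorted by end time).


Greedy: pick earliest-ending, then skip overlaps.
Selected (4 activities): [(1, 2), (3, 4), (8, 10), (14, 17)]


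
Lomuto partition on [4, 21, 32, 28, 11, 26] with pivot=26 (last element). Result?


Elements <= 26 go left of pivot.
Result: [4, 21, 11, 26, 32, 28], pivot at index 3


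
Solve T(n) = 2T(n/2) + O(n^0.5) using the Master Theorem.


a=2, b=2, c=0.5. log_2(2)=1 > c=0.5. Case 1: O(n^log_b(a)) = O(n)
Complexity: O(n)


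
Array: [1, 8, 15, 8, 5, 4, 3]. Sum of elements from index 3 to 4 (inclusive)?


Prefix sums: [0, 1, 9, 24, 32, 37, 41, 44]
Sum[3..4] = prefix[5] - prefix[3] = 37 - 24 = 13


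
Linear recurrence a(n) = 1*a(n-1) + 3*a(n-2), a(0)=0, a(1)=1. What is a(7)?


Build bottom-up:
...a(5)=19, a(6)=40, a(7)=1*40+3*19=97


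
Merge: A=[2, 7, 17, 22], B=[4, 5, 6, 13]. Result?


Compare heads, take smaller each step.
Merged: [2, 4, 5, 6, 7, 13, 17, 22]


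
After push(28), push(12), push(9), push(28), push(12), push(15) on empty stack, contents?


push(28) -> [28]
push(12) -> [28, 12]
push(9) -> [28, 12, 9]
push(28) -> [28, 12, 9, 28]
push(12) -> [28, 12, 9, 28, 12]
push(15) -> [28, 12, 9, 28, 12, 15]
Final stack (bottom to top): [28, 12, 9, 28, 12, 15]


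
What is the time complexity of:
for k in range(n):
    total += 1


Per nesting level: O(n) = O(n)
Complexity: O(n)


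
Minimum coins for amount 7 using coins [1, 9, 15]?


dp[0]=0; dp[i]=1+min(dp[i-c] for c in coins)
...dp[2]=2, dp[3]=3, dp[4]=4, dp[5]=5, dp[6]=6, dp[7]=7
Minimum coins for 7 = 7


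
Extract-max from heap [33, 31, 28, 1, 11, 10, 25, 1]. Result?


Max = 33
Replace root with last, heapify down
Resulting heap: [31, 11, 28, 1, 1, 10, 25]


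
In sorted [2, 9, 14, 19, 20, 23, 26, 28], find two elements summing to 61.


Two pointers: lo=0, hi=7
No pair sums to 61


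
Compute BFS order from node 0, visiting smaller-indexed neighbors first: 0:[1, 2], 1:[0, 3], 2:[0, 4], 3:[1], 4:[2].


BFS queue: start with [0]
Visit order: [0, 1, 2, 3, 4]


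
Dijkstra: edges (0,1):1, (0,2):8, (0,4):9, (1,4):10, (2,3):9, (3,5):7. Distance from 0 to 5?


Dijkstra from 0:
Distances: {0: 0, 1: 1, 2: 8, 3: 17, 4: 9, 5: 24}
Shortest distance to 5 = 24, path = [0, 2, 3, 5]


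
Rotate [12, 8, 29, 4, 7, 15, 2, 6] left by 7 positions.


Left rotate by 7: [6, 12, 8, 29, 4, 7, 15, 2]


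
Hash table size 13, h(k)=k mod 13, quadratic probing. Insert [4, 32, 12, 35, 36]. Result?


Insertions: 4->slot 4; 32->slot 6; 12->slot 12; 35->slot 9; 36->slot 10
Table: [None, None, None, None, 4, None, 32, None, None, 35, 36, None, 12]


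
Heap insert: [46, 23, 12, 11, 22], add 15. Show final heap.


Append 15: [46, 23, 12, 11, 22, 15]
Bubble up: swap idx 5(15) with idx 2(12)
Result: [46, 23, 15, 11, 22, 12]


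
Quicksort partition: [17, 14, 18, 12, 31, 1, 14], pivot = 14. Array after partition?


Elements <= 14 go left of pivot.
Result: [14, 12, 1, 14, 31, 18, 17], pivot at index 3


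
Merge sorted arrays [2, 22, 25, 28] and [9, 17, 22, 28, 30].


Compare heads, take smaller each step.
Merged: [2, 9, 17, 22, 22, 25, 28, 28, 30]


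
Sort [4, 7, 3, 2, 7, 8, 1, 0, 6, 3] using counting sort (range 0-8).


Count array: [1, 1, 1, 2, 1, 0, 1, 2, 1]
Reconstruct: [0, 1, 2, 3, 3, 4, 6, 7, 7, 8]


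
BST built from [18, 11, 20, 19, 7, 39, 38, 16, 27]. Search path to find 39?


BST root = 18
Search for 39: compare at each node
Path: [18, 20, 39]


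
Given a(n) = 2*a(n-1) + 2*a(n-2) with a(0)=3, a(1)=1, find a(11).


Build bottom-up:
...a(9)=7824, a(10)=21376, a(11)=2*21376+2*7824=58400


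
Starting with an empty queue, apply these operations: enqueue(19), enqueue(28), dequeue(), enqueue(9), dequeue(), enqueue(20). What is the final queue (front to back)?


enqueue(19) -> [19]
enqueue(28) -> [19, 28]
dequeue() returns 19 -> [28]
enqueue(9) -> [28, 9]
dequeue() returns 28 -> [9]
enqueue(20) -> [9, 20]
Final queue (front to back): [9, 20]


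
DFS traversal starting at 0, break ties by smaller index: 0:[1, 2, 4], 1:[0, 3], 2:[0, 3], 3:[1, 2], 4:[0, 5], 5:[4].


DFS stack-based: start with [0]
Visit order: [0, 1, 3, 2, 4, 5]


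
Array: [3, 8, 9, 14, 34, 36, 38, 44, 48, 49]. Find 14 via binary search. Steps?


Search for 14:
[0,9] mid=4 arr[4]=34
[0,3] mid=1 arr[1]=8
[2,3] mid=2 arr[2]=9
[3,3] mid=3 arr[3]=14
Total: 4 comparisons


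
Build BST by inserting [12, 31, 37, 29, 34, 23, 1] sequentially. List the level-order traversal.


Root = 12; build tree by BST insertion.
Level-Order traversal: [12, 1, 31, 29, 37, 23, 34]


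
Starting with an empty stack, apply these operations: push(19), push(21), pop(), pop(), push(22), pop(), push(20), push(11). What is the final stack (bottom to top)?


push(19) -> [19]
push(21) -> [19, 21]
pop() returns 21 -> [19]
pop() returns 19 -> []
push(22) -> [22]
pop() returns 22 -> []
push(20) -> [20]
push(11) -> [20, 11]
Final stack (bottom to top): [20, 11]


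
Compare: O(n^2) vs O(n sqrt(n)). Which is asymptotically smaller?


n^1.5 grows slower than quadratic
O(n sqrt(n)) is asymptotically smaller; O(n^2) grows faster


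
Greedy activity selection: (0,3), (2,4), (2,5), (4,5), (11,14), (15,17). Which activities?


Greedy: pick earliest-ending, then skip overlaps.
Selected (4 activities): [(0, 3), (4, 5), (11, 14), (15, 17)]


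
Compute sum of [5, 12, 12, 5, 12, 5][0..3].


Prefix sums: [0, 5, 17, 29, 34, 46, 51]
Sum[0..3] = prefix[4] - prefix[0] = 34 - 0 = 34


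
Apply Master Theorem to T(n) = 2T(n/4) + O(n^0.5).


a=2, b=4, c=0.5. log_4(2)=0.5 = c=0.5. Case 2: O(n^c log n) = O(sqrt(n) log n)
Complexity: O(sqrt(n) log n)


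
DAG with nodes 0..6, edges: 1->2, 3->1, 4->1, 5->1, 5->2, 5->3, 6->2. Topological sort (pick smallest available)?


Kahn's algorithm, process smallest node first
Order: [0, 4, 5, 3, 1, 6, 2]


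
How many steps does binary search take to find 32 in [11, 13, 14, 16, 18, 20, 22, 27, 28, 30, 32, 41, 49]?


Search for 32:
[0,12] mid=6 arr[6]=22
[7,12] mid=9 arr[9]=30
[10,12] mid=11 arr[11]=41
[10,10] mid=10 arr[10]=32
Total: 4 comparisons


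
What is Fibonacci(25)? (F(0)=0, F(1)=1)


F(n)=F(n-1)+F(n-2)
...F(23)=28657, F(24)=46368, F(25)=75025


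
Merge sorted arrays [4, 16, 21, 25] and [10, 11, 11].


Compare heads, take smaller each step.
Merged: [4, 10, 11, 11, 16, 21, 25]


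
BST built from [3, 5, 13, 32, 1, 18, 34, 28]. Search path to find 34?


BST root = 3
Search for 34: compare at each node
Path: [3, 5, 13, 32, 34]


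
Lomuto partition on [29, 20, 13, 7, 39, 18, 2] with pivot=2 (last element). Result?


Elements <= 2 go left of pivot.
Result: [2, 20, 13, 7, 39, 18, 29], pivot at index 0


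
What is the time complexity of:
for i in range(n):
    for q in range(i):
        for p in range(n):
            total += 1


Per nesting level: O(n) * O(n) [triangular over i] * O(n) = O(n^3)
Complexity: O(n^3)


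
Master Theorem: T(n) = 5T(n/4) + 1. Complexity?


a=5, b=4, c=0. log_4(5)=1.161 > c=0. Case 1: O(n^log_b(a)) = O(n^1.161)
Complexity: O(n^1.161)


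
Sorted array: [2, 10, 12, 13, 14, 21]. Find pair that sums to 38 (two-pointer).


Two pointers: lo=0, hi=5
No pair sums to 38


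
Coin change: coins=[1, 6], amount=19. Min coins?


dp[0]=0; dp[i]=1+min(dp[i-c] for c in coins)
...dp[14]=4, dp[15]=5, dp[16]=6, dp[17]=7, dp[18]=3, dp[19]=4
Minimum coins for 19 = 4


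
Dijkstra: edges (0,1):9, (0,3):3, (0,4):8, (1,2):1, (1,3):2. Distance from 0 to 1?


Dijkstra from 0:
Distances: {0: 0, 1: 5, 2: 6, 3: 3, 4: 8}
Shortest distance to 1 = 5, path = [0, 3, 1]


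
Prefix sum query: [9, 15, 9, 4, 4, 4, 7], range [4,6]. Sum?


Prefix sums: [0, 9, 24, 33, 37, 41, 45, 52]
Sum[4..6] = prefix[7] - prefix[4] = 52 - 37 = 15


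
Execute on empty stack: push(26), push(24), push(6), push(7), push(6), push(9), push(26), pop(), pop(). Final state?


push(26) -> [26]
push(24) -> [26, 24]
push(6) -> [26, 24, 6]
push(7) -> [26, 24, 6, 7]
push(6) -> [26, 24, 6, 7, 6]
push(9) -> [26, 24, 6, 7, 6, 9]
push(26) -> [26, 24, 6, 7, 6, 9, 26]
pop() returns 26 -> [26, 24, 6, 7, 6, 9]
pop() returns 9 -> [26, 24, 6, 7, 6]
Final stack (bottom to top): [26, 24, 6, 7, 6]


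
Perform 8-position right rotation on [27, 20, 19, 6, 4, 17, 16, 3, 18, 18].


Right rotate by 8: [19, 6, 4, 17, 16, 3, 18, 18, 27, 20]


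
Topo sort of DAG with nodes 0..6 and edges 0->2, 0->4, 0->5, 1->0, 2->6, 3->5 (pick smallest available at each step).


Kahn's algorithm, process smallest node first
Order: [1, 0, 2, 3, 4, 5, 6]


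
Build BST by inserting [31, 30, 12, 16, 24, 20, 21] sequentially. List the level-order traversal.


Root = 31; build tree by BST insertion.
Level-Order traversal: [31, 30, 12, 16, 24, 20, 21]


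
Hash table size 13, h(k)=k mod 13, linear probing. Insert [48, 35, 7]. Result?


Insertions: 48->slot 9; 35->slot 10; 7->slot 7
Table: [None, None, None, None, None, None, None, 7, None, 48, 35, None, None]


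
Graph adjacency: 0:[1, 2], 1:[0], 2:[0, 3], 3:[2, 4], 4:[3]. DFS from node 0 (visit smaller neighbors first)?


DFS stack-based: start with [0]
Visit order: [0, 1, 2, 3, 4]


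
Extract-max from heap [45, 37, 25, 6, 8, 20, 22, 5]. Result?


Max = 45
Replace root with last, heapify down
Resulting heap: [37, 8, 25, 6, 5, 20, 22]


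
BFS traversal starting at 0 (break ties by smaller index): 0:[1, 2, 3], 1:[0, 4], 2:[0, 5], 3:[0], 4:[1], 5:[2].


BFS queue: start with [0]
Visit order: [0, 1, 2, 3, 4, 5]


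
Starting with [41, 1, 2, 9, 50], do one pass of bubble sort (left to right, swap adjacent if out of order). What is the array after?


After one pass: [1, 2, 9, 41, 50]


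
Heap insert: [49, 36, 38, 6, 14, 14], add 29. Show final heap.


Append 29: [49, 36, 38, 6, 14, 14, 29]
Bubble up: no swaps needed
Result: [49, 36, 38, 6, 14, 14, 29]


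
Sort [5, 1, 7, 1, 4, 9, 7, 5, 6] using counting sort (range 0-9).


Count array: [0, 2, 0, 0, 1, 2, 1, 2, 0, 1]
Reconstruct: [1, 1, 4, 5, 5, 6, 7, 7, 9]


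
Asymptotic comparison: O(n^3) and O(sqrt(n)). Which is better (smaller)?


sublinear grows slower than cubic
O(sqrt(n)) is asymptotically smaller; O(n^3) grows faster


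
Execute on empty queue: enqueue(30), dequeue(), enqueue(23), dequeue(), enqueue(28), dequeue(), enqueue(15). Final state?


enqueue(30) -> [30]
dequeue() returns 30 -> []
enqueue(23) -> [23]
dequeue() returns 23 -> []
enqueue(28) -> [28]
dequeue() returns 28 -> []
enqueue(15) -> [15]
Final queue (front to back): [15]


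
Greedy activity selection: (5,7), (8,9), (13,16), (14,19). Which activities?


Greedy: pick earliest-ending, then skip overlaps.
Selected (3 activities): [(5, 7), (8, 9), (13, 16)]


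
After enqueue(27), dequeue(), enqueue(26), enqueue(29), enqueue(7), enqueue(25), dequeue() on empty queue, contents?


enqueue(27) -> [27]
dequeue() returns 27 -> []
enqueue(26) -> [26]
enqueue(29) -> [26, 29]
enqueue(7) -> [26, 29, 7]
enqueue(25) -> [26, 29, 7, 25]
dequeue() returns 26 -> [29, 7, 25]
Final queue (front to back): [29, 7, 25]


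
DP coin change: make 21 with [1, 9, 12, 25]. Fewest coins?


dp[0]=0; dp[i]=1+min(dp[i-c] for c in coins)
...dp[16]=5, dp[17]=6, dp[18]=2, dp[19]=3, dp[20]=4, dp[21]=2
Minimum coins for 21 = 2


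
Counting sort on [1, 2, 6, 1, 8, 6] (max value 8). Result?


Count array: [0, 2, 1, 0, 0, 0, 2, 0, 1]
Reconstruct: [1, 1, 2, 6, 6, 8]


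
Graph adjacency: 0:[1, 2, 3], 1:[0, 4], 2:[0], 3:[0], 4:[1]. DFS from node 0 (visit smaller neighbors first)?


DFS stack-based: start with [0]
Visit order: [0, 1, 4, 2, 3]


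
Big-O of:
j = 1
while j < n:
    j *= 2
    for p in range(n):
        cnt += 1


Per nesting level: O(log n) * O(n) = O(n log n)
Complexity: O(n log n)


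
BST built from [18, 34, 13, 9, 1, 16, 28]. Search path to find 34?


BST root = 18
Search for 34: compare at each node
Path: [18, 34]


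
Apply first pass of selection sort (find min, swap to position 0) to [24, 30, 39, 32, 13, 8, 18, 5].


After one pass: [5, 30, 39, 32, 13, 8, 18, 24]


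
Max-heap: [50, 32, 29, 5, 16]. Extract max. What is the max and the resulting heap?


Max = 50
Replace root with last, heapify down
Resulting heap: [32, 16, 29, 5]


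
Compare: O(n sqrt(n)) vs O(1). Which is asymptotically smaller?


constant grows slower than n^1.5
O(1) is asymptotically smaller; O(n sqrt(n)) grows faster


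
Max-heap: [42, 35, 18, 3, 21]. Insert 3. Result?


Append 3: [42, 35, 18, 3, 21, 3]
Bubble up: no swaps needed
Result: [42, 35, 18, 3, 21, 3]


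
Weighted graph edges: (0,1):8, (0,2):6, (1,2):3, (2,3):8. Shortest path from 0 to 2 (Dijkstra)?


Dijkstra from 0:
Distances: {0: 0, 1: 8, 2: 6, 3: 14}
Shortest distance to 2 = 6, path = [0, 2]


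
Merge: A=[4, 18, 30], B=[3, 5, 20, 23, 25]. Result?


Compare heads, take smaller each step.
Merged: [3, 4, 5, 18, 20, 23, 25, 30]


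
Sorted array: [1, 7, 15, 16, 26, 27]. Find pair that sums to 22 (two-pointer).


Two pointers: lo=0, hi=5
Found pair: (7, 15) summing to 22


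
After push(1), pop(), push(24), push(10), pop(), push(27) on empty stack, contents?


push(1) -> [1]
pop() returns 1 -> []
push(24) -> [24]
push(10) -> [24, 10]
pop() returns 10 -> [24]
push(27) -> [24, 27]
Final stack (bottom to top): [24, 27]


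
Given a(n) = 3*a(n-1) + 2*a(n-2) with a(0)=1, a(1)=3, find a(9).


Build bottom-up:
...a(7)=6279, a(8)=22363, a(9)=3*22363+2*6279=79647


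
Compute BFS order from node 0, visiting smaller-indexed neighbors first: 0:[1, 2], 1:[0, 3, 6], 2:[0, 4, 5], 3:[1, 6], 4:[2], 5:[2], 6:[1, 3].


BFS queue: start with [0]
Visit order: [0, 1, 2, 3, 6, 4, 5]


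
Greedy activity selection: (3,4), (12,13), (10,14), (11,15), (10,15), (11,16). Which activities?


Greedy: pick earliest-ending, then skip overlaps.
Selected (2 activities): [(3, 4), (12, 13)]


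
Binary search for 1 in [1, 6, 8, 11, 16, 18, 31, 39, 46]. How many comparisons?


Search for 1:
[0,8] mid=4 arr[4]=16
[0,3] mid=1 arr[1]=6
[0,0] mid=0 arr[0]=1
Total: 3 comparisons


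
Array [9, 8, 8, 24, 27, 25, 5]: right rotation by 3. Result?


Right rotate by 3: [27, 25, 5, 9, 8, 8, 24]


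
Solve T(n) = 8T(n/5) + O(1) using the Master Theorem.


a=8, b=5, c=0. log_5(8)=1.292 > c=0. Case 1: O(n^log_b(a)) = O(n^1.292)
Complexity: O(n^1.292)


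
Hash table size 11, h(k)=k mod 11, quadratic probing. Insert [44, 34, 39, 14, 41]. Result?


Insertions: 44->slot 0; 34->slot 1; 39->slot 6; 14->slot 3; 41->slot 8
Table: [44, 34, None, 14, None, None, 39, None, 41, None, None]


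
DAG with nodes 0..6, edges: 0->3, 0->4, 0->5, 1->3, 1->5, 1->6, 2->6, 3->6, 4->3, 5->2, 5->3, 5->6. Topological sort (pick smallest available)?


Kahn's algorithm, process smallest node first
Order: [0, 1, 4, 5, 2, 3, 6]


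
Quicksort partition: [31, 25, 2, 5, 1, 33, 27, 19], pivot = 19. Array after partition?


Elements <= 19 go left of pivot.
Result: [2, 5, 1, 19, 31, 33, 27, 25], pivot at index 3
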